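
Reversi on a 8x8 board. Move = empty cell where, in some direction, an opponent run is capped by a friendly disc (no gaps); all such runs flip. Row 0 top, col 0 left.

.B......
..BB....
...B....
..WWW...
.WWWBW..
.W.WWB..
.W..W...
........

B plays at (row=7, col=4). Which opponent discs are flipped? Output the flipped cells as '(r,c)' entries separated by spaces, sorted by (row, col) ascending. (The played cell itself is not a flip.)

Answer: (5,4) (6,4)

Derivation:
Dir NW: first cell '.' (not opp) -> no flip
Dir N: opp run (6,4) (5,4) capped by B -> flip
Dir NE: first cell '.' (not opp) -> no flip
Dir W: first cell '.' (not opp) -> no flip
Dir E: first cell '.' (not opp) -> no flip
Dir SW: edge -> no flip
Dir S: edge -> no flip
Dir SE: edge -> no flip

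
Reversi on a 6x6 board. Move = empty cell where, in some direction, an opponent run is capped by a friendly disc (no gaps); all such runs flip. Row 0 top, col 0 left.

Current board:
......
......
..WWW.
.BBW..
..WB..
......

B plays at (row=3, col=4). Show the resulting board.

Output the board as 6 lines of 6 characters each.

Answer: ......
......
..WWW.
.BBBB.
..WB..
......

Derivation:
Place B at (3,4); scan 8 dirs for brackets.
Dir NW: opp run (2,3), next='.' -> no flip
Dir N: opp run (2,4), next='.' -> no flip
Dir NE: first cell '.' (not opp) -> no flip
Dir W: opp run (3,3) capped by B -> flip
Dir E: first cell '.' (not opp) -> no flip
Dir SW: first cell 'B' (not opp) -> no flip
Dir S: first cell '.' (not opp) -> no flip
Dir SE: first cell '.' (not opp) -> no flip
All flips: (3,3)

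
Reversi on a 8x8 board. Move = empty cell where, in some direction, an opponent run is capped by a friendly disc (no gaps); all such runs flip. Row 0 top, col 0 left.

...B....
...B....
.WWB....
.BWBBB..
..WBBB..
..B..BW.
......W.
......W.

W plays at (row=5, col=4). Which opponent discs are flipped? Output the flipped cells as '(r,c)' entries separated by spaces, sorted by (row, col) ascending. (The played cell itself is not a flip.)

Answer: (4,3) (5,5)

Derivation:
Dir NW: opp run (4,3) capped by W -> flip
Dir N: opp run (4,4) (3,4), next='.' -> no flip
Dir NE: opp run (4,5), next='.' -> no flip
Dir W: first cell '.' (not opp) -> no flip
Dir E: opp run (5,5) capped by W -> flip
Dir SW: first cell '.' (not opp) -> no flip
Dir S: first cell '.' (not opp) -> no flip
Dir SE: first cell '.' (not opp) -> no flip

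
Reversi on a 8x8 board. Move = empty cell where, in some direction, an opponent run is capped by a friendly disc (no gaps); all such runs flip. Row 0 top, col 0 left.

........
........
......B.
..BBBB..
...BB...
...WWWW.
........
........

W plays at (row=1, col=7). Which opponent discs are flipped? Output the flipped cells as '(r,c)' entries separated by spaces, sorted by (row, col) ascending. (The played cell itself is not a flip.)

Dir NW: first cell '.' (not opp) -> no flip
Dir N: first cell '.' (not opp) -> no flip
Dir NE: edge -> no flip
Dir W: first cell '.' (not opp) -> no flip
Dir E: edge -> no flip
Dir SW: opp run (2,6) (3,5) (4,4) capped by W -> flip
Dir S: first cell '.' (not opp) -> no flip
Dir SE: edge -> no flip

Answer: (2,6) (3,5) (4,4)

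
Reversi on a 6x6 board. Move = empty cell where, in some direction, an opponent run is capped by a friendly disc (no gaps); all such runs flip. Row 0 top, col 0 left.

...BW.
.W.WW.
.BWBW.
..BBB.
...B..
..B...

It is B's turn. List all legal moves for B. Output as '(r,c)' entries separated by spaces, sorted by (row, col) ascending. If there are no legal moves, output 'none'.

(0,0): flips 2 -> legal
(0,1): flips 1 -> legal
(0,2): no bracket -> illegal
(0,5): flips 2 -> legal
(1,0): no bracket -> illegal
(1,2): flips 1 -> legal
(1,5): flips 1 -> legal
(2,0): no bracket -> illegal
(2,5): flips 2 -> legal
(3,1): no bracket -> illegal
(3,5): no bracket -> illegal

Answer: (0,0) (0,1) (0,5) (1,2) (1,5) (2,5)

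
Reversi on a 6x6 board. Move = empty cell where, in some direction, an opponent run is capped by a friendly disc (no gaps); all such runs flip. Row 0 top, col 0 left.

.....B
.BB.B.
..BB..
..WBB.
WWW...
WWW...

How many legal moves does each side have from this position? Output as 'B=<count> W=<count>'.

-- B to move --
(2,1): no bracket -> illegal
(3,0): no bracket -> illegal
(3,1): flips 1 -> legal
(4,3): no bracket -> illegal
(5,3): no bracket -> illegal
B mobility = 1
-- W to move --
(0,0): no bracket -> illegal
(0,1): no bracket -> illegal
(0,2): flips 2 -> legal
(0,3): no bracket -> illegal
(0,4): no bracket -> illegal
(1,0): no bracket -> illegal
(1,3): no bracket -> illegal
(1,5): no bracket -> illegal
(2,0): no bracket -> illegal
(2,1): no bracket -> illegal
(2,4): flips 1 -> legal
(2,5): no bracket -> illegal
(3,1): no bracket -> illegal
(3,5): flips 2 -> legal
(4,3): no bracket -> illegal
(4,4): no bracket -> illegal
(4,5): no bracket -> illegal
W mobility = 3

Answer: B=1 W=3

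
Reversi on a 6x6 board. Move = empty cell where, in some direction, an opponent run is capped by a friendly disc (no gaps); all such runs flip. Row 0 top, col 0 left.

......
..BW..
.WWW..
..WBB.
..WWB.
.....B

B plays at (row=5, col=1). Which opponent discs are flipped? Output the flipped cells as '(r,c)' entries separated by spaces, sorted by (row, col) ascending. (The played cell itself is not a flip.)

Answer: (4,2)

Derivation:
Dir NW: first cell '.' (not opp) -> no flip
Dir N: first cell '.' (not opp) -> no flip
Dir NE: opp run (4,2) capped by B -> flip
Dir W: first cell '.' (not opp) -> no flip
Dir E: first cell '.' (not opp) -> no flip
Dir SW: edge -> no flip
Dir S: edge -> no flip
Dir SE: edge -> no flip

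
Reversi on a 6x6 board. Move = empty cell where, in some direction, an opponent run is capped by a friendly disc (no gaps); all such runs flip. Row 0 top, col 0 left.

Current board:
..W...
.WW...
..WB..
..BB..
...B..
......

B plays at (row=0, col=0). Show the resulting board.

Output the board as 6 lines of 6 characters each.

Answer: B.W...
.BW...
..BB..
..BB..
...B..
......

Derivation:
Place B at (0,0); scan 8 dirs for brackets.
Dir NW: edge -> no flip
Dir N: edge -> no flip
Dir NE: edge -> no flip
Dir W: edge -> no flip
Dir E: first cell '.' (not opp) -> no flip
Dir SW: edge -> no flip
Dir S: first cell '.' (not opp) -> no flip
Dir SE: opp run (1,1) (2,2) capped by B -> flip
All flips: (1,1) (2,2)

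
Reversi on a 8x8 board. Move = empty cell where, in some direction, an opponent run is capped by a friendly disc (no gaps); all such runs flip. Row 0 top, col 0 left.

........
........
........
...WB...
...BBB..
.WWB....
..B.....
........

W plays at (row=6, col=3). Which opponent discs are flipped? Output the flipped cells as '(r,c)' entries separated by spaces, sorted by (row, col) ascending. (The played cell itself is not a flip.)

Answer: (4,3) (5,3)

Derivation:
Dir NW: first cell 'W' (not opp) -> no flip
Dir N: opp run (5,3) (4,3) capped by W -> flip
Dir NE: first cell '.' (not opp) -> no flip
Dir W: opp run (6,2), next='.' -> no flip
Dir E: first cell '.' (not opp) -> no flip
Dir SW: first cell '.' (not opp) -> no flip
Dir S: first cell '.' (not opp) -> no flip
Dir SE: first cell '.' (not opp) -> no flip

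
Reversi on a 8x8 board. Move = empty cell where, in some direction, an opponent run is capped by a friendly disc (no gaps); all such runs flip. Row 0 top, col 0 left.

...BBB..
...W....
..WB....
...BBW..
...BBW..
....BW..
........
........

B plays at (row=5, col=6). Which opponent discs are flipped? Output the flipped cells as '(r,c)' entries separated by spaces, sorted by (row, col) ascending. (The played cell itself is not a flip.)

Answer: (4,5) (5,5)

Derivation:
Dir NW: opp run (4,5) capped by B -> flip
Dir N: first cell '.' (not opp) -> no flip
Dir NE: first cell '.' (not opp) -> no flip
Dir W: opp run (5,5) capped by B -> flip
Dir E: first cell '.' (not opp) -> no flip
Dir SW: first cell '.' (not opp) -> no flip
Dir S: first cell '.' (not opp) -> no flip
Dir SE: first cell '.' (not opp) -> no flip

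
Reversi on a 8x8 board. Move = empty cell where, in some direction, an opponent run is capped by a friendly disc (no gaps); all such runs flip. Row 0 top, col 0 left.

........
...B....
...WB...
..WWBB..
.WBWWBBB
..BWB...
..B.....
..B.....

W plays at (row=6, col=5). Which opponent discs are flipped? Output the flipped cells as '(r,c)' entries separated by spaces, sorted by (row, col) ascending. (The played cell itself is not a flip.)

Answer: (5,4)

Derivation:
Dir NW: opp run (5,4) capped by W -> flip
Dir N: first cell '.' (not opp) -> no flip
Dir NE: first cell '.' (not opp) -> no flip
Dir W: first cell '.' (not opp) -> no flip
Dir E: first cell '.' (not opp) -> no flip
Dir SW: first cell '.' (not opp) -> no flip
Dir S: first cell '.' (not opp) -> no flip
Dir SE: first cell '.' (not opp) -> no flip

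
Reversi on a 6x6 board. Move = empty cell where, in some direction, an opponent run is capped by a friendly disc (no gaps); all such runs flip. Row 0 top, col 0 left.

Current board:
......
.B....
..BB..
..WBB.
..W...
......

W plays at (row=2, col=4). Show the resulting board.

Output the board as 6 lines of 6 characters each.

Place W at (2,4); scan 8 dirs for brackets.
Dir NW: first cell '.' (not opp) -> no flip
Dir N: first cell '.' (not opp) -> no flip
Dir NE: first cell '.' (not opp) -> no flip
Dir W: opp run (2,3) (2,2), next='.' -> no flip
Dir E: first cell '.' (not opp) -> no flip
Dir SW: opp run (3,3) capped by W -> flip
Dir S: opp run (3,4), next='.' -> no flip
Dir SE: first cell '.' (not opp) -> no flip
All flips: (3,3)

Answer: ......
.B....
..BBW.
..WWB.
..W...
......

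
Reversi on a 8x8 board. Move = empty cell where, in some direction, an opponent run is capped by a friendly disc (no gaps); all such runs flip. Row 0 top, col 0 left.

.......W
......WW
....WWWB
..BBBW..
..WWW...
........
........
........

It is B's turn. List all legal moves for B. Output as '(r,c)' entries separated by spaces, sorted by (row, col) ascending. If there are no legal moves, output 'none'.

Answer: (0,5) (1,4) (1,5) (2,3) (3,6) (5,1) (5,2) (5,3) (5,4) (5,5)

Derivation:
(0,5): flips 1 -> legal
(0,6): no bracket -> illegal
(1,3): no bracket -> illegal
(1,4): flips 1 -> legal
(1,5): flips 1 -> legal
(2,3): flips 3 -> legal
(3,1): no bracket -> illegal
(3,6): flips 1 -> legal
(3,7): no bracket -> illegal
(4,1): no bracket -> illegal
(4,5): no bracket -> illegal
(4,6): no bracket -> illegal
(5,1): flips 1 -> legal
(5,2): flips 2 -> legal
(5,3): flips 1 -> legal
(5,4): flips 2 -> legal
(5,5): flips 1 -> legal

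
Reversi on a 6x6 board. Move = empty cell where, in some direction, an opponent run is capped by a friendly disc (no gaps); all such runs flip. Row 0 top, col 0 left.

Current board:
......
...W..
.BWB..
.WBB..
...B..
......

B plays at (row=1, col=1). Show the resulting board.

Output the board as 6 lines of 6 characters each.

Answer: ......
.B.W..
.BBB..
.WBB..
...B..
......

Derivation:
Place B at (1,1); scan 8 dirs for brackets.
Dir NW: first cell '.' (not opp) -> no flip
Dir N: first cell '.' (not opp) -> no flip
Dir NE: first cell '.' (not opp) -> no flip
Dir W: first cell '.' (not opp) -> no flip
Dir E: first cell '.' (not opp) -> no flip
Dir SW: first cell '.' (not opp) -> no flip
Dir S: first cell 'B' (not opp) -> no flip
Dir SE: opp run (2,2) capped by B -> flip
All flips: (2,2)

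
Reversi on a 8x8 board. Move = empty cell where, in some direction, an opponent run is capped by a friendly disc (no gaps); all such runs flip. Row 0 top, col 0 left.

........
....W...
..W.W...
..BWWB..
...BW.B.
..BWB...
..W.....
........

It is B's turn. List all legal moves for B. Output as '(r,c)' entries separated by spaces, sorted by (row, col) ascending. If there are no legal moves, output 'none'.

Answer: (0,4) (1,2) (1,3) (2,3) (2,5) (4,5) (6,3) (7,1) (7,2)

Derivation:
(0,3): no bracket -> illegal
(0,4): flips 4 -> legal
(0,5): no bracket -> illegal
(1,1): no bracket -> illegal
(1,2): flips 1 -> legal
(1,3): flips 1 -> legal
(1,5): no bracket -> illegal
(2,1): no bracket -> illegal
(2,3): flips 1 -> legal
(2,5): flips 1 -> legal
(3,1): no bracket -> illegal
(4,2): no bracket -> illegal
(4,5): flips 1 -> legal
(5,1): no bracket -> illegal
(5,5): no bracket -> illegal
(6,1): no bracket -> illegal
(6,3): flips 1 -> legal
(6,4): no bracket -> illegal
(7,1): flips 3 -> legal
(7,2): flips 1 -> legal
(7,3): no bracket -> illegal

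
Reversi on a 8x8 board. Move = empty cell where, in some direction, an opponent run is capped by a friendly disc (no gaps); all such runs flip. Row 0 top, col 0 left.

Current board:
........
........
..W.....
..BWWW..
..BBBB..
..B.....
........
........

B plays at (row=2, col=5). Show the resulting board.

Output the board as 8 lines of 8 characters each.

Answer: ........
........
..W..B..
..BWBB..
..BBBB..
..B.....
........
........

Derivation:
Place B at (2,5); scan 8 dirs for brackets.
Dir NW: first cell '.' (not opp) -> no flip
Dir N: first cell '.' (not opp) -> no flip
Dir NE: first cell '.' (not opp) -> no flip
Dir W: first cell '.' (not opp) -> no flip
Dir E: first cell '.' (not opp) -> no flip
Dir SW: opp run (3,4) capped by B -> flip
Dir S: opp run (3,5) capped by B -> flip
Dir SE: first cell '.' (not opp) -> no flip
All flips: (3,4) (3,5)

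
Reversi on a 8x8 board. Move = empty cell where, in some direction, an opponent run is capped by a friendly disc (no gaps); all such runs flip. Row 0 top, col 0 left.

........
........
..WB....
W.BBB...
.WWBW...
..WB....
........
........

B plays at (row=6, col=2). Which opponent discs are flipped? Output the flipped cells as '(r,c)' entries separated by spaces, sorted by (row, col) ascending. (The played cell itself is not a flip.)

Answer: (4,2) (5,2)

Derivation:
Dir NW: first cell '.' (not opp) -> no flip
Dir N: opp run (5,2) (4,2) capped by B -> flip
Dir NE: first cell 'B' (not opp) -> no flip
Dir W: first cell '.' (not opp) -> no flip
Dir E: first cell '.' (not opp) -> no flip
Dir SW: first cell '.' (not opp) -> no flip
Dir S: first cell '.' (not opp) -> no flip
Dir SE: first cell '.' (not opp) -> no flip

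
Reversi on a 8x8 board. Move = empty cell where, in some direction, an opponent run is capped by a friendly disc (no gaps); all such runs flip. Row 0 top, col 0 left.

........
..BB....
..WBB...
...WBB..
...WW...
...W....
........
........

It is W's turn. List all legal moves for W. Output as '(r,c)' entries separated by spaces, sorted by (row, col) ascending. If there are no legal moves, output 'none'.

Answer: (0,2) (0,3) (0,4) (1,4) (1,5) (2,5) (2,6) (3,6)

Derivation:
(0,1): no bracket -> illegal
(0,2): flips 1 -> legal
(0,3): flips 2 -> legal
(0,4): flips 1 -> legal
(1,1): no bracket -> illegal
(1,4): flips 2 -> legal
(1,5): flips 1 -> legal
(2,1): no bracket -> illegal
(2,5): flips 3 -> legal
(2,6): flips 1 -> legal
(3,2): no bracket -> illegal
(3,6): flips 2 -> legal
(4,5): no bracket -> illegal
(4,6): no bracket -> illegal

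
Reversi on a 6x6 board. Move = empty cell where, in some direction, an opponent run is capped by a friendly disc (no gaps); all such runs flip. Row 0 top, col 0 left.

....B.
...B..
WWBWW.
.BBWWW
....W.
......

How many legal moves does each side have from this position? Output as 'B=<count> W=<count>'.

Answer: B=6 W=7

Derivation:
-- B to move --
(1,0): flips 1 -> legal
(1,1): flips 1 -> legal
(1,2): no bracket -> illegal
(1,4): flips 1 -> legal
(1,5): no bracket -> illegal
(2,5): flips 2 -> legal
(3,0): no bracket -> illegal
(4,2): no bracket -> illegal
(4,3): flips 2 -> legal
(4,5): no bracket -> illegal
(5,3): no bracket -> illegal
(5,4): no bracket -> illegal
(5,5): flips 2 -> legal
B mobility = 6
-- W to move --
(0,2): flips 1 -> legal
(0,3): flips 1 -> legal
(0,5): no bracket -> illegal
(1,1): flips 1 -> legal
(1,2): no bracket -> illegal
(1,4): no bracket -> illegal
(1,5): no bracket -> illegal
(3,0): flips 2 -> legal
(4,0): no bracket -> illegal
(4,1): flips 2 -> legal
(4,2): flips 1 -> legal
(4,3): flips 1 -> legal
W mobility = 7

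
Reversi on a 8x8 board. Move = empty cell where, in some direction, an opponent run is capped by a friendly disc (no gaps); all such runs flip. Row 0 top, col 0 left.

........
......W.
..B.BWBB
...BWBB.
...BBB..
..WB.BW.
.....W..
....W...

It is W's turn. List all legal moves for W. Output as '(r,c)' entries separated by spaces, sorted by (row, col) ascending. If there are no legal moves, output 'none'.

Answer: (1,4) (2,3) (3,2) (3,7) (4,6) (4,7) (5,4)

Derivation:
(1,1): no bracket -> illegal
(1,2): no bracket -> illegal
(1,3): no bracket -> illegal
(1,4): flips 1 -> legal
(1,5): no bracket -> illegal
(1,7): no bracket -> illegal
(2,1): no bracket -> illegal
(2,3): flips 1 -> legal
(3,1): no bracket -> illegal
(3,2): flips 1 -> legal
(3,7): flips 2 -> legal
(4,2): no bracket -> illegal
(4,6): flips 2 -> legal
(4,7): flips 1 -> legal
(5,4): flips 3 -> legal
(6,2): no bracket -> illegal
(6,3): no bracket -> illegal
(6,4): no bracket -> illegal
(6,6): no bracket -> illegal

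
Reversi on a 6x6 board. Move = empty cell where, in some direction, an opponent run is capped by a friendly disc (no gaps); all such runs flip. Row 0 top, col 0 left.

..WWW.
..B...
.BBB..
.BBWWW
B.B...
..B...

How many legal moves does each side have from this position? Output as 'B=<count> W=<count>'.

Answer: B=4 W=5

Derivation:
-- B to move --
(0,1): no bracket -> illegal
(0,5): no bracket -> illegal
(1,1): no bracket -> illegal
(1,3): no bracket -> illegal
(1,4): no bracket -> illegal
(1,5): no bracket -> illegal
(2,4): flips 1 -> legal
(2,5): no bracket -> illegal
(4,3): flips 1 -> legal
(4,4): flips 1 -> legal
(4,5): flips 1 -> legal
B mobility = 4
-- W to move --
(0,1): flips 2 -> legal
(1,0): no bracket -> illegal
(1,1): flips 1 -> legal
(1,3): flips 1 -> legal
(1,4): no bracket -> illegal
(2,0): no bracket -> illegal
(2,4): no bracket -> illegal
(3,0): flips 4 -> legal
(4,1): no bracket -> illegal
(4,3): no bracket -> illegal
(5,0): no bracket -> illegal
(5,1): flips 1 -> legal
(5,3): no bracket -> illegal
W mobility = 5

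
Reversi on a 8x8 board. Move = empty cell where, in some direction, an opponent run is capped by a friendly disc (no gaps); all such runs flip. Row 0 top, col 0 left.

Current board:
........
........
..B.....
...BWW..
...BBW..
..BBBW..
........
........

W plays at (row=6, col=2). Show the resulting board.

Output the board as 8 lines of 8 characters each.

Answer: ........
........
..B.....
...BWW..
...BWW..
..BWBW..
..W.....
........

Derivation:
Place W at (6,2); scan 8 dirs for brackets.
Dir NW: first cell '.' (not opp) -> no flip
Dir N: opp run (5,2), next='.' -> no flip
Dir NE: opp run (5,3) (4,4) capped by W -> flip
Dir W: first cell '.' (not opp) -> no flip
Dir E: first cell '.' (not opp) -> no flip
Dir SW: first cell '.' (not opp) -> no flip
Dir S: first cell '.' (not opp) -> no flip
Dir SE: first cell '.' (not opp) -> no flip
All flips: (4,4) (5,3)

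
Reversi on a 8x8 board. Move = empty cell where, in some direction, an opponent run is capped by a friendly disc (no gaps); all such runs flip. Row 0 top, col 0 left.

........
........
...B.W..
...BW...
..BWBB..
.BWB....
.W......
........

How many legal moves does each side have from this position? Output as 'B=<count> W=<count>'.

-- B to move --
(1,4): no bracket -> illegal
(1,5): no bracket -> illegal
(1,6): no bracket -> illegal
(2,4): flips 1 -> legal
(2,6): no bracket -> illegal
(3,2): no bracket -> illegal
(3,5): flips 1 -> legal
(3,6): no bracket -> illegal
(4,1): no bracket -> illegal
(5,0): no bracket -> illegal
(5,4): no bracket -> illegal
(6,0): no bracket -> illegal
(6,2): flips 1 -> legal
(6,3): no bracket -> illegal
(7,0): no bracket -> illegal
(7,1): flips 1 -> legal
(7,2): no bracket -> illegal
B mobility = 4
-- W to move --
(1,2): flips 1 -> legal
(1,3): flips 2 -> legal
(1,4): no bracket -> illegal
(2,2): no bracket -> illegal
(2,4): no bracket -> illegal
(3,1): no bracket -> illegal
(3,2): flips 2 -> legal
(3,5): no bracket -> illegal
(3,6): no bracket -> illegal
(4,0): no bracket -> illegal
(4,1): flips 2 -> legal
(4,6): flips 2 -> legal
(5,0): flips 1 -> legal
(5,4): flips 2 -> legal
(5,5): no bracket -> illegal
(5,6): flips 1 -> legal
(6,0): no bracket -> illegal
(6,2): no bracket -> illegal
(6,3): flips 1 -> legal
(6,4): no bracket -> illegal
W mobility = 9

Answer: B=4 W=9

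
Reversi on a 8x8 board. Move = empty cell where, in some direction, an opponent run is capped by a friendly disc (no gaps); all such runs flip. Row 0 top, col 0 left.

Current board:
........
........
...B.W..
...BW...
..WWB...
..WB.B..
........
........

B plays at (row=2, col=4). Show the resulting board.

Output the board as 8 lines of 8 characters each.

Answer: ........
........
...BBW..
...BB...
..WWB...
..WB.B..
........
........

Derivation:
Place B at (2,4); scan 8 dirs for brackets.
Dir NW: first cell '.' (not opp) -> no flip
Dir N: first cell '.' (not opp) -> no flip
Dir NE: first cell '.' (not opp) -> no flip
Dir W: first cell 'B' (not opp) -> no flip
Dir E: opp run (2,5), next='.' -> no flip
Dir SW: first cell 'B' (not opp) -> no flip
Dir S: opp run (3,4) capped by B -> flip
Dir SE: first cell '.' (not opp) -> no flip
All flips: (3,4)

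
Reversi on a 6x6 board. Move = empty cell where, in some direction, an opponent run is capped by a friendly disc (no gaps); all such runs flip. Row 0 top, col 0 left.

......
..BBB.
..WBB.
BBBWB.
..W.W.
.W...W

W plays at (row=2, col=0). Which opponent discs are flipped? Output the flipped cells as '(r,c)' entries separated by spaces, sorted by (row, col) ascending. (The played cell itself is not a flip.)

Dir NW: edge -> no flip
Dir N: first cell '.' (not opp) -> no flip
Dir NE: first cell '.' (not opp) -> no flip
Dir W: edge -> no flip
Dir E: first cell '.' (not opp) -> no flip
Dir SW: edge -> no flip
Dir S: opp run (3,0), next='.' -> no flip
Dir SE: opp run (3,1) capped by W -> flip

Answer: (3,1)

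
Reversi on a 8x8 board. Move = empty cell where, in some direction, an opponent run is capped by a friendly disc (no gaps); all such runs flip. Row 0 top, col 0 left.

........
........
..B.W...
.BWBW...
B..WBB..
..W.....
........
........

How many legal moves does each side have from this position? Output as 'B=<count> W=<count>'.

Answer: B=6 W=7

Derivation:
-- B to move --
(1,3): no bracket -> illegal
(1,4): flips 2 -> legal
(1,5): flips 1 -> legal
(2,1): no bracket -> illegal
(2,3): flips 1 -> legal
(2,5): no bracket -> illegal
(3,5): flips 1 -> legal
(4,1): no bracket -> illegal
(4,2): flips 2 -> legal
(5,1): no bracket -> illegal
(5,3): flips 1 -> legal
(5,4): no bracket -> illegal
(6,1): no bracket -> illegal
(6,2): no bracket -> illegal
(6,3): no bracket -> illegal
B mobility = 6
-- W to move --
(1,1): no bracket -> illegal
(1,2): flips 1 -> legal
(1,3): no bracket -> illegal
(2,0): no bracket -> illegal
(2,1): no bracket -> illegal
(2,3): flips 1 -> legal
(3,0): flips 1 -> legal
(3,5): no bracket -> illegal
(3,6): no bracket -> illegal
(4,1): no bracket -> illegal
(4,2): flips 1 -> legal
(4,6): flips 2 -> legal
(5,0): no bracket -> illegal
(5,1): no bracket -> illegal
(5,3): no bracket -> illegal
(5,4): flips 1 -> legal
(5,5): no bracket -> illegal
(5,6): flips 1 -> legal
W mobility = 7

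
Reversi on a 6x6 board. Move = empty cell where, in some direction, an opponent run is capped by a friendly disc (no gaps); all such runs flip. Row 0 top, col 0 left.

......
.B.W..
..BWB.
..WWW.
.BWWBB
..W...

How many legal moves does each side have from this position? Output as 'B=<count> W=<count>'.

Answer: B=5 W=13

Derivation:
-- B to move --
(0,2): flips 1 -> legal
(0,3): no bracket -> illegal
(0,4): flips 1 -> legal
(1,2): flips 2 -> legal
(1,4): flips 2 -> legal
(2,1): no bracket -> illegal
(2,5): no bracket -> illegal
(3,1): no bracket -> illegal
(3,5): no bracket -> illegal
(5,1): flips 2 -> legal
(5,3): no bracket -> illegal
(5,4): no bracket -> illegal
B mobility = 5
-- W to move --
(0,0): flips 2 -> legal
(0,1): no bracket -> illegal
(0,2): no bracket -> illegal
(1,0): no bracket -> illegal
(1,2): flips 1 -> legal
(1,4): flips 1 -> legal
(1,5): flips 1 -> legal
(2,0): no bracket -> illegal
(2,1): flips 1 -> legal
(2,5): flips 1 -> legal
(3,0): flips 1 -> legal
(3,1): flips 1 -> legal
(3,5): flips 1 -> legal
(4,0): flips 1 -> legal
(5,0): flips 1 -> legal
(5,1): no bracket -> illegal
(5,3): no bracket -> illegal
(5,4): flips 1 -> legal
(5,5): flips 1 -> legal
W mobility = 13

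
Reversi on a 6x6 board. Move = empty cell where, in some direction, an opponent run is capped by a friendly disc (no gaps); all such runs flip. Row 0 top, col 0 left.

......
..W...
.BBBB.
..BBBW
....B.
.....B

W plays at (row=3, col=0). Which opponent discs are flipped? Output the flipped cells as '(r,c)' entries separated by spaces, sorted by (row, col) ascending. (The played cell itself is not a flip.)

Dir NW: edge -> no flip
Dir N: first cell '.' (not opp) -> no flip
Dir NE: opp run (2,1) capped by W -> flip
Dir W: edge -> no flip
Dir E: first cell '.' (not opp) -> no flip
Dir SW: edge -> no flip
Dir S: first cell '.' (not opp) -> no flip
Dir SE: first cell '.' (not opp) -> no flip

Answer: (2,1)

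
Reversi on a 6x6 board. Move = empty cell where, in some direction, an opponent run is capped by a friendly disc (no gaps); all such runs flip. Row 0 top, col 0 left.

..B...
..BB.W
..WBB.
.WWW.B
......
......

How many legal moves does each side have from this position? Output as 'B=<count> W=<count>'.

-- B to move --
(0,4): no bracket -> illegal
(0,5): no bracket -> illegal
(1,1): no bracket -> illegal
(1,4): no bracket -> illegal
(2,0): no bracket -> illegal
(2,1): flips 1 -> legal
(2,5): no bracket -> illegal
(3,0): no bracket -> illegal
(3,4): no bracket -> illegal
(4,0): flips 2 -> legal
(4,1): flips 1 -> legal
(4,2): flips 3 -> legal
(4,3): flips 1 -> legal
(4,4): no bracket -> illegal
B mobility = 5
-- W to move --
(0,1): no bracket -> illegal
(0,3): flips 2 -> legal
(0,4): flips 1 -> legal
(1,1): no bracket -> illegal
(1,4): flips 1 -> legal
(2,1): no bracket -> illegal
(2,5): flips 2 -> legal
(3,4): no bracket -> illegal
(4,4): no bracket -> illegal
(4,5): no bracket -> illegal
W mobility = 4

Answer: B=5 W=4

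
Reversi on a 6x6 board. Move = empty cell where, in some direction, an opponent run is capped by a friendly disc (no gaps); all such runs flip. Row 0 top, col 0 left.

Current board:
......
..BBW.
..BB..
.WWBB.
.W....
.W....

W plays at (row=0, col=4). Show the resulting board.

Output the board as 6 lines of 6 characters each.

Answer: ....W.
..BWW.
..WB..
.WWBB.
.W....
.W....

Derivation:
Place W at (0,4); scan 8 dirs for brackets.
Dir NW: edge -> no flip
Dir N: edge -> no flip
Dir NE: edge -> no flip
Dir W: first cell '.' (not opp) -> no flip
Dir E: first cell '.' (not opp) -> no flip
Dir SW: opp run (1,3) (2,2) capped by W -> flip
Dir S: first cell 'W' (not opp) -> no flip
Dir SE: first cell '.' (not opp) -> no flip
All flips: (1,3) (2,2)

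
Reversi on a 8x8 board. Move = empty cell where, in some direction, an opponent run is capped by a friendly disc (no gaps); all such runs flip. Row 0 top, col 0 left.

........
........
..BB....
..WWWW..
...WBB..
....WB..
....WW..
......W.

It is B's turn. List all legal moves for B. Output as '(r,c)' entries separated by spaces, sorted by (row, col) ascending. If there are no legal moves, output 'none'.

Answer: (2,4) (2,5) (2,6) (4,1) (4,2) (5,3) (6,3) (7,3) (7,4) (7,5)

Derivation:
(2,1): no bracket -> illegal
(2,4): flips 1 -> legal
(2,5): flips 1 -> legal
(2,6): flips 1 -> legal
(3,1): no bracket -> illegal
(3,6): no bracket -> illegal
(4,1): flips 1 -> legal
(4,2): flips 2 -> legal
(4,6): no bracket -> illegal
(5,2): no bracket -> illegal
(5,3): flips 3 -> legal
(5,6): no bracket -> illegal
(6,3): flips 1 -> legal
(6,6): no bracket -> illegal
(6,7): no bracket -> illegal
(7,3): flips 1 -> legal
(7,4): flips 2 -> legal
(7,5): flips 1 -> legal
(7,7): no bracket -> illegal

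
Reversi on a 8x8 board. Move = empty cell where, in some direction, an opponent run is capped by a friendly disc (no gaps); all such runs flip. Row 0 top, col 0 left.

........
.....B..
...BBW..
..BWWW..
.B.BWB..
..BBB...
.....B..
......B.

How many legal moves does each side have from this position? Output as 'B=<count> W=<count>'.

Answer: B=5 W=15

Derivation:
-- B to move --
(1,4): no bracket -> illegal
(1,6): flips 2 -> legal
(2,2): no bracket -> illegal
(2,6): flips 3 -> legal
(3,6): flips 3 -> legal
(4,2): flips 1 -> legal
(4,6): flips 1 -> legal
(5,5): no bracket -> illegal
B mobility = 5
-- W to move --
(0,4): no bracket -> illegal
(0,5): flips 1 -> legal
(0,6): flips 2 -> legal
(1,2): flips 1 -> legal
(1,3): flips 2 -> legal
(1,4): flips 1 -> legal
(1,6): no bracket -> illegal
(2,1): no bracket -> illegal
(2,2): flips 2 -> legal
(2,6): no bracket -> illegal
(3,0): no bracket -> illegal
(3,1): flips 1 -> legal
(3,6): no bracket -> illegal
(4,0): no bracket -> illegal
(4,2): flips 1 -> legal
(4,6): flips 1 -> legal
(5,0): no bracket -> illegal
(5,1): no bracket -> illegal
(5,5): flips 1 -> legal
(5,6): flips 1 -> legal
(6,1): flips 2 -> legal
(6,2): flips 1 -> legal
(6,3): flips 2 -> legal
(6,4): flips 1 -> legal
(6,6): no bracket -> illegal
(6,7): no bracket -> illegal
(7,4): no bracket -> illegal
(7,5): no bracket -> illegal
(7,7): no bracket -> illegal
W mobility = 15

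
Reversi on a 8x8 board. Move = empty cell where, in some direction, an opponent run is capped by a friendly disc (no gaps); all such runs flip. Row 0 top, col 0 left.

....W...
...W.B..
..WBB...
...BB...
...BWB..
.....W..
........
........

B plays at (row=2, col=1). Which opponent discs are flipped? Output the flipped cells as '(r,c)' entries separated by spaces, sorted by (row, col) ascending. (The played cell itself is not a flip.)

Answer: (2,2)

Derivation:
Dir NW: first cell '.' (not opp) -> no flip
Dir N: first cell '.' (not opp) -> no flip
Dir NE: first cell '.' (not opp) -> no flip
Dir W: first cell '.' (not opp) -> no flip
Dir E: opp run (2,2) capped by B -> flip
Dir SW: first cell '.' (not opp) -> no flip
Dir S: first cell '.' (not opp) -> no flip
Dir SE: first cell '.' (not opp) -> no flip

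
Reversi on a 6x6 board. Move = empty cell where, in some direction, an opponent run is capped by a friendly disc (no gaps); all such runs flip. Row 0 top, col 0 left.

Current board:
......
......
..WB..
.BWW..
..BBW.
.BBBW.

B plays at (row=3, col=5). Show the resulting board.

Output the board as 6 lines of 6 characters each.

Answer: ......
......
..WB..
.BWW.B
..BBB.
.BBBW.

Derivation:
Place B at (3,5); scan 8 dirs for brackets.
Dir NW: first cell '.' (not opp) -> no flip
Dir N: first cell '.' (not opp) -> no flip
Dir NE: edge -> no flip
Dir W: first cell '.' (not opp) -> no flip
Dir E: edge -> no flip
Dir SW: opp run (4,4) capped by B -> flip
Dir S: first cell '.' (not opp) -> no flip
Dir SE: edge -> no flip
All flips: (4,4)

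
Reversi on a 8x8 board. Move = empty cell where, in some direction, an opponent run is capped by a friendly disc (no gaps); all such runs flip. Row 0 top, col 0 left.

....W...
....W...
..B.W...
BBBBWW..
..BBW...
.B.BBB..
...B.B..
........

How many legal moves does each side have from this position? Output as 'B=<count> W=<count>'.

-- B to move --
(0,3): no bracket -> illegal
(0,5): no bracket -> illegal
(1,3): no bracket -> illegal
(1,5): flips 1 -> legal
(2,3): no bracket -> illegal
(2,5): flips 1 -> legal
(2,6): flips 2 -> legal
(3,6): flips 2 -> legal
(4,5): flips 1 -> legal
(4,6): no bracket -> illegal
B mobility = 5
-- W to move --
(1,1): flips 2 -> legal
(1,2): no bracket -> illegal
(1,3): no bracket -> illegal
(2,0): no bracket -> illegal
(2,1): no bracket -> illegal
(2,3): no bracket -> illegal
(4,0): no bracket -> illegal
(4,1): flips 2 -> legal
(4,5): no bracket -> illegal
(4,6): no bracket -> illegal
(5,0): no bracket -> illegal
(5,2): flips 1 -> legal
(5,6): no bracket -> illegal
(6,0): flips 3 -> legal
(6,1): no bracket -> illegal
(6,2): flips 1 -> legal
(6,4): flips 1 -> legal
(6,6): flips 1 -> legal
(7,2): no bracket -> illegal
(7,3): no bracket -> illegal
(7,4): no bracket -> illegal
(7,5): no bracket -> illegal
(7,6): no bracket -> illegal
W mobility = 7

Answer: B=5 W=7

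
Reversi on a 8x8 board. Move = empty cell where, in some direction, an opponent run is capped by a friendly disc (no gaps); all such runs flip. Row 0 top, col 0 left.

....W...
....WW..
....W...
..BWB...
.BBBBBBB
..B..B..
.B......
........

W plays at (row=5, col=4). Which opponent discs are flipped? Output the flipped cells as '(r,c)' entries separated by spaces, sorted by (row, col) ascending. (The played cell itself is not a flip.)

Answer: (3,4) (4,4)

Derivation:
Dir NW: opp run (4,3) (3,2), next='.' -> no flip
Dir N: opp run (4,4) (3,4) capped by W -> flip
Dir NE: opp run (4,5), next='.' -> no flip
Dir W: first cell '.' (not opp) -> no flip
Dir E: opp run (5,5), next='.' -> no flip
Dir SW: first cell '.' (not opp) -> no flip
Dir S: first cell '.' (not opp) -> no flip
Dir SE: first cell '.' (not opp) -> no flip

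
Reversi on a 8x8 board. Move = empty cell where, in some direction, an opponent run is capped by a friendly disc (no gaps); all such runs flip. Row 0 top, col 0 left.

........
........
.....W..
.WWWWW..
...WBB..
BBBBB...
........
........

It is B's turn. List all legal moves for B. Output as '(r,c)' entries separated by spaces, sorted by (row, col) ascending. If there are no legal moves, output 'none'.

Answer: (1,5) (1,6) (2,1) (2,2) (2,3) (2,4) (2,6) (4,2)

Derivation:
(1,4): no bracket -> illegal
(1,5): flips 2 -> legal
(1,6): flips 3 -> legal
(2,0): no bracket -> illegal
(2,1): flips 2 -> legal
(2,2): flips 1 -> legal
(2,3): flips 3 -> legal
(2,4): flips 1 -> legal
(2,6): flips 1 -> legal
(3,0): no bracket -> illegal
(3,6): no bracket -> illegal
(4,0): no bracket -> illegal
(4,1): no bracket -> illegal
(4,2): flips 1 -> legal
(4,6): no bracket -> illegal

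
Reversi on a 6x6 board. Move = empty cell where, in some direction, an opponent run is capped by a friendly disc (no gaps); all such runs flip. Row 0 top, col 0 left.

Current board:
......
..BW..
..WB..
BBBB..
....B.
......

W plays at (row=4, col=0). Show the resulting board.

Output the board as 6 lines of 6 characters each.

Answer: ......
..BW..
..WB..
BWBB..
W...B.
......

Derivation:
Place W at (4,0); scan 8 dirs for brackets.
Dir NW: edge -> no flip
Dir N: opp run (3,0), next='.' -> no flip
Dir NE: opp run (3,1) capped by W -> flip
Dir W: edge -> no flip
Dir E: first cell '.' (not opp) -> no flip
Dir SW: edge -> no flip
Dir S: first cell '.' (not opp) -> no flip
Dir SE: first cell '.' (not opp) -> no flip
All flips: (3,1)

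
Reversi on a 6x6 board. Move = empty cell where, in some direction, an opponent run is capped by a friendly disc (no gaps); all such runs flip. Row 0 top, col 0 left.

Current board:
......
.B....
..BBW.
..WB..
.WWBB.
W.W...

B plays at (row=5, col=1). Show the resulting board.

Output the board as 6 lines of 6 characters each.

Place B at (5,1); scan 8 dirs for brackets.
Dir NW: first cell '.' (not opp) -> no flip
Dir N: opp run (4,1), next='.' -> no flip
Dir NE: opp run (4,2) capped by B -> flip
Dir W: opp run (5,0), next=edge -> no flip
Dir E: opp run (5,2), next='.' -> no flip
Dir SW: edge -> no flip
Dir S: edge -> no flip
Dir SE: edge -> no flip
All flips: (4,2)

Answer: ......
.B....
..BBW.
..WB..
.WBBB.
WBW...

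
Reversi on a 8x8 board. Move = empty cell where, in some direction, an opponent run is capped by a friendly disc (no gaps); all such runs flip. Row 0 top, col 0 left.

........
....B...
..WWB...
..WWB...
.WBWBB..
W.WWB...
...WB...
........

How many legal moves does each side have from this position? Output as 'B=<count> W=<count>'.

Answer: B=9 W=12

Derivation:
-- B to move --
(1,1): flips 2 -> legal
(1,2): flips 3 -> legal
(1,3): no bracket -> illegal
(2,1): flips 4 -> legal
(3,0): no bracket -> illegal
(3,1): flips 2 -> legal
(4,0): flips 1 -> legal
(5,1): flips 2 -> legal
(6,0): no bracket -> illegal
(6,1): flips 2 -> legal
(6,2): flips 3 -> legal
(7,2): flips 1 -> legal
(7,3): no bracket -> illegal
(7,4): no bracket -> illegal
B mobility = 9
-- W to move --
(0,3): no bracket -> illegal
(0,4): no bracket -> illegal
(0,5): flips 1 -> legal
(1,3): no bracket -> illegal
(1,5): flips 1 -> legal
(2,5): flips 2 -> legal
(3,1): flips 1 -> legal
(3,5): flips 2 -> legal
(3,6): flips 2 -> legal
(4,6): flips 2 -> legal
(5,1): flips 1 -> legal
(5,5): flips 2 -> legal
(5,6): flips 2 -> legal
(6,5): flips 2 -> legal
(7,3): no bracket -> illegal
(7,4): no bracket -> illegal
(7,5): flips 1 -> legal
W mobility = 12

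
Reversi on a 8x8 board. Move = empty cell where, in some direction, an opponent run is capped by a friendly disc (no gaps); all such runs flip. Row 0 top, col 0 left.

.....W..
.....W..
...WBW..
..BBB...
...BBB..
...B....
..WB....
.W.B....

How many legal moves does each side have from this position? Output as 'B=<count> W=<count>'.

Answer: B=9 W=6

Derivation:
-- B to move --
(0,4): no bracket -> illegal
(0,6): flips 1 -> legal
(1,2): flips 1 -> legal
(1,3): flips 1 -> legal
(1,4): flips 1 -> legal
(1,6): flips 1 -> legal
(2,2): flips 1 -> legal
(2,6): flips 1 -> legal
(3,5): no bracket -> illegal
(3,6): no bracket -> illegal
(5,1): flips 1 -> legal
(5,2): no bracket -> illegal
(6,0): no bracket -> illegal
(6,1): flips 1 -> legal
(7,0): no bracket -> illegal
(7,2): no bracket -> illegal
B mobility = 9
-- W to move --
(1,3): no bracket -> illegal
(1,4): no bracket -> illegal
(2,1): no bracket -> illegal
(2,2): no bracket -> illegal
(3,1): no bracket -> illegal
(3,5): flips 2 -> legal
(3,6): no bracket -> illegal
(4,1): flips 1 -> legal
(4,2): flips 2 -> legal
(4,6): no bracket -> illegal
(5,2): flips 2 -> legal
(5,4): no bracket -> illegal
(5,5): no bracket -> illegal
(5,6): flips 2 -> legal
(6,4): flips 1 -> legal
(7,2): no bracket -> illegal
(7,4): no bracket -> illegal
W mobility = 6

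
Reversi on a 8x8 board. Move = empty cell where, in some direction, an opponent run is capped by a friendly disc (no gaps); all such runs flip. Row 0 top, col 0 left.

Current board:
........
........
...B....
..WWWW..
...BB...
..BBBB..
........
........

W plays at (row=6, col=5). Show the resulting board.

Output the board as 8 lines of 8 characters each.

Place W at (6,5); scan 8 dirs for brackets.
Dir NW: opp run (5,4) (4,3) capped by W -> flip
Dir N: opp run (5,5), next='.' -> no flip
Dir NE: first cell '.' (not opp) -> no flip
Dir W: first cell '.' (not opp) -> no flip
Dir E: first cell '.' (not opp) -> no flip
Dir SW: first cell '.' (not opp) -> no flip
Dir S: first cell '.' (not opp) -> no flip
Dir SE: first cell '.' (not opp) -> no flip
All flips: (4,3) (5,4)

Answer: ........
........
...B....
..WWWW..
...WB...
..BBWB..
.....W..
........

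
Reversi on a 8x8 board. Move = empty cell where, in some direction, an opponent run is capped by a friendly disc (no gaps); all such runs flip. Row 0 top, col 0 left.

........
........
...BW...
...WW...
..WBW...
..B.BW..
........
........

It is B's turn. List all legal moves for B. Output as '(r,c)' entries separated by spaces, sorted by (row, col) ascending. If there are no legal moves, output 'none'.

Answer: (1,4) (2,5) (3,2) (4,1) (4,5) (5,6)

Derivation:
(1,3): no bracket -> illegal
(1,4): flips 3 -> legal
(1,5): no bracket -> illegal
(2,2): no bracket -> illegal
(2,5): flips 2 -> legal
(3,1): no bracket -> illegal
(3,2): flips 1 -> legal
(3,5): no bracket -> illegal
(4,1): flips 1 -> legal
(4,5): flips 2 -> legal
(4,6): no bracket -> illegal
(5,1): no bracket -> illegal
(5,3): no bracket -> illegal
(5,6): flips 1 -> legal
(6,4): no bracket -> illegal
(6,5): no bracket -> illegal
(6,6): no bracket -> illegal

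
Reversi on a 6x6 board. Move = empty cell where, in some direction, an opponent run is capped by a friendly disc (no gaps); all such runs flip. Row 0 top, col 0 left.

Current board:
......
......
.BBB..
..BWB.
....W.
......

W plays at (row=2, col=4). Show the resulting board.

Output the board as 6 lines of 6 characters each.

Place W at (2,4); scan 8 dirs for brackets.
Dir NW: first cell '.' (not opp) -> no flip
Dir N: first cell '.' (not opp) -> no flip
Dir NE: first cell '.' (not opp) -> no flip
Dir W: opp run (2,3) (2,2) (2,1), next='.' -> no flip
Dir E: first cell '.' (not opp) -> no flip
Dir SW: first cell 'W' (not opp) -> no flip
Dir S: opp run (3,4) capped by W -> flip
Dir SE: first cell '.' (not opp) -> no flip
All flips: (3,4)

Answer: ......
......
.BBBW.
..BWW.
....W.
......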